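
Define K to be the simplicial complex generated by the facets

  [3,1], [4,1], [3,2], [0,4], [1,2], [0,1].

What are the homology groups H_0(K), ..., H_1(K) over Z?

Fix the vertex order 0 < 1 < 2 < 3 < 4 and write every simplex with vertices in increasing order. Then dim K = 1 and the simplices of K are:

  0-simplices (5): [0], [1], [2], [3], [4]
  1-simplices (6): [0,1], [0,4], [1,2], [1,3], [1,4], [2,3]

so the chain groups are C_0 ≅ Z^5, C_1 ≅ Z^6.

Boundary ∂_1: C_1 → C_0 is given by ∂[p,q] = [q] − [p].
The resulting 5×6 matrix has rank 4, and its Smith normal form has invariant factors (1,1,1,1).

Reading off H_k = ker ∂_k / im ∂_{k+1}:

  H_0: rank C_0 − rank ∂_1 = 5 − 4 = 1, and the invariant factors of ∂_1 are all 1, so H_0 ≅ Z.
  H_1: rank ker ∂_1 − rank ∂_2 = (6 − 4) − 0 = 2, and there is no ∂_2, so H_1 ≅ Z^2.

H_0 ≅ Z,  H_1 ≅ Z^2.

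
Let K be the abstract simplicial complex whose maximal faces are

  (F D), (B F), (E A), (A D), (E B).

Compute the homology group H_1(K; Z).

H_1 ≅ Z.

K has 5 vertices, 5 edges.
rank ∂_1 = 4, rank ∂_2 = 0 ⇒ b_1 = 5 − 4 − 0 = 1. So H_1 ≅ Z.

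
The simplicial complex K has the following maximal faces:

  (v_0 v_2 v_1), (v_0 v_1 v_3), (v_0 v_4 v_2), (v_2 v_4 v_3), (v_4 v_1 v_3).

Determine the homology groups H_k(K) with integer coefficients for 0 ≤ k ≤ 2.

Order the vertices as v_0 < v_1 < v_2 < v_3 < v_4. Listing each simplex with vertices in this order, K has dimension 2 with simplices:

  0-simplices (5): [v_0], [v_1], [v_2], [v_3], [v_4]
  1-simplices (10): [v_0,v_1], [v_0,v_2], [v_0,v_3], [v_0,v_4], [v_1,v_2], [v_1,v_3], [v_1,v_4], [v_2,v_3], [v_2,v_4], [v_3,v_4]
  2-simplices (5): [v_0,v_1,v_2], [v_0,v_1,v_3], [v_0,v_2,v_4], [v_1,v_3,v_4], [v_2,v_3,v_4]

so the chain groups are C_0 ≅ Z^5, C_1 ≅ Z^10, C_2 ≅ Z^5.

Boundary ∂_1: C_1 → C_0 is given by ∂[p,q] = [q] − [p].
The resulting 5×10 matrix has rank 4, and its Smith normal form has invariant factors (1,1,1,1).

The boundary map ∂_2: C_2 → C_1 maps a triangle to the signed sum of its edges. For instance
  ∂[v_2,v_3,v_4] = [v_3,v_4] − [v_2,v_4] + [v_2,v_3],
  ∂[v_1,v_3,v_4] = [v_3,v_4] − [v_1,v_4] + [v_1,v_3].
The resulting 10×5 matrix has rank 5, and its Smith normal form has invariant factors (1,1,1,1,1).

Reading off H_k = ker ∂_k / im ∂_{k+1}:

  H_0: rank C_0 − rank ∂_1 = 5 − 4 = 1, and the invariant factors of ∂_1 are all 1, so H_0 ≅ Z.
  H_1: rank ker ∂_1 − rank ∂_2 = (10 − 4) − 5 = 1, and the invariant factors of ∂_2 are all 1, so H_1 ≅ Z.
  H_2: rank ker ∂_2 − rank ∂_3 = (5 − 5) − 0 = 0, and there is no ∂_3, so H_2 ≅ 0.

As a check, the Euler characteristic is 5 − 10 + 5 = 0, which agrees with 1 − 1 + 0 = 0.

H_0 ≅ Z,  H_1 ≅ Z,  H_2 = 0.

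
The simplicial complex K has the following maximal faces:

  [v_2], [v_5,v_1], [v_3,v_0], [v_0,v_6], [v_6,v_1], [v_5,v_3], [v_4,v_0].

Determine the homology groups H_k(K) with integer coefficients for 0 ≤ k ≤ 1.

We work with the vertex ordering v_0 < v_1 < v_2 < v_3 < v_4 < v_5 < v_6. The simplices of K, each written with vertices in increasing order, are:

  0-simplices (7): [v_0], [v_1], [v_2], [v_3], [v_4], [v_5], [v_6]
  1-simplices (6): [v_0,v_3], [v_0,v_4], [v_0,v_6], [v_1,v_5], [v_1,v_6], [v_3,v_5]

giving chain groups C_0 ≅ Z^7, C_1 ≅ Z^6.

The boundary map ∂_1: C_1 → C_0 is given by ∂[p,q] = [q] − [p]. For instance
  ∂[v_1,v_6] = [v_6] − [v_1].
This gives a 7×6 integer matrix of rank 5; reducing to Smith normal form yields diagonal entries (1,1,1,1,1).

Computing H_k = (kernel of ∂_k) / (image of ∂_{k+1}):

  H_0: rank C_0 − rank ∂_1 = 7 − 5 = 2, and the invariant factors of ∂_1 are all 1, so H_0 = Z^2.
  H_1: rank ker ∂_1 − rank ∂_2 = (6 − 5) − 0 = 1, and there is no ∂_2, so H_1 = Z.

H_0 ≅ Z^2,  H_1 ≅ Z.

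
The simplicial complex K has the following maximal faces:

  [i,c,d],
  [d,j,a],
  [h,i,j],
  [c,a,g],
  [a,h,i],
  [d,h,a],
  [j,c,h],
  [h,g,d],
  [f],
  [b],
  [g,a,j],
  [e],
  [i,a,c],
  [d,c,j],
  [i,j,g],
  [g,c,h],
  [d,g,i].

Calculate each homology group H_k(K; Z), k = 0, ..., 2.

Order the vertices as a < b < c < d < e < f < g < h < i < j. Listing each simplex with vertices in this order, K has dimension 2 with simplices:

  0-simplices (10): a, b, c, d, e, f, g, h, i, j
  1-simplices (21): ac, ad, ag, ah, ai, aj, cd, cg, ch, ci, cj, dg, dh, di, dj, gh, gi, gj, hi, hj, ij
  2-simplices (14): acg, aci, adh, adj, agj, ahi, cdi, cdj, cgh, chj, dgh, dgi, gij, hij

giving chain groups C_0 ≅ Z^10, C_1 ≅ Z^21, C_2 ≅ Z^14.

The boundary map ∂_1: C_1 → C_0 maps an edge to its endpoints' difference, ∂[p,q] = q − p. For instance
  ∂gj = j − g.
As a 10×21 matrix over Z this has rank 6, with invariant factors (1,1,1,1,1,1).

The boundary map ∂_2: C_2 → C_1 acts by ∂[p,q,r] = [q,r] − [p,r] + [p,q]. For instance
  ∂cdj = dj − cj + cd,
  ∂cdi = di − ci + cd.
As a 21×14 matrix over Z this has rank 13, with invariant factors (1,1,1,1,1,1,1,1,1,1,1,1,1).

Reading off H_k = ker ∂_k / im ∂_{k+1}:

  H_0: rank C_0 − rank ∂_1 = 10 − 6 = 4, and the invariant factors of ∂_1 are all 1, so H_0 ≅ Z^4.
  H_1: rank ker ∂_1 − rank ∂_2 = (21 − 6) − 13 = 2, and the invariant factors of ∂_2 are all 1, so H_1 ≅ Z^2.
  H_2: rank ker ∂_2 − rank ∂_3 = (14 − 13) − 0 = 1, and there is no ∂_3, so H_2 ≅ Z.

As a check, the Euler characteristic is 10 − 21 + 14 = 3, which agrees with 4 − 2 + 1 = 3.

H_0 = Z^4,  H_1 = Z^2,  H_2 = Z.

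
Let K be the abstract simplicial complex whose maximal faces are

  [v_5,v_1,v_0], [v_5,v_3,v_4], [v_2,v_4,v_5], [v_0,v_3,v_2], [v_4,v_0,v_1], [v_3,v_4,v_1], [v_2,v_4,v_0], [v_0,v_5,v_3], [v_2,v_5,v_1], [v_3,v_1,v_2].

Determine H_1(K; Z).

H_1 = Z/2.

We work with the vertex ordering v_0 < v_1 < v_2 < v_3 < v_4 < v_5. The simplices of K, each written with vertices in increasing order, are:

  0-simplices (6): [v_0], [v_1], [v_2], [v_3], [v_4], [v_5]
  1-simplices (15): (15 of them)
  2-simplices (10): [v_0,v_1,v_4], [v_0,v_1,v_5], [v_0,v_2,v_3], [v_0,v_2,v_4], [v_0,v_3,v_5], [v_1,v_2,v_3], [v_1,v_2,v_5], [v_1,v_3,v_4], [v_2,v_4,v_5], [v_3,v_4,v_5]

so the chain groups are C_0 ≅ Z^6, C_1 ≅ Z^15, C_2 ≅ Z^10.

∂_1: C_1 → C_0 is given by ∂[p,q] = [q] − [p]. For instance
  ∂[v_3,v_5] = [v_5] − [v_3].
This gives a 6×15 integer matrix of rank 5; reducing to Smith normal form yields diagonal entries (1,1,1,1,1).

∂_2: C_2 → C_1 maps a triangle to the signed sum of its edges. For instance
  ∂[v_1,v_3,v_4] = [v_3,v_4] − [v_1,v_4] + [v_1,v_3],
  ∂[v_2,v_4,v_5] = [v_4,v_5] − [v_2,v_5] + [v_2,v_4].
The resulting 15×10 matrix has rank 10, and its Smith normal form has invariant factors (1,1,1,1,1,1,1,1,1,2).

From H_k ≅ ker(∂_k) / im(∂_{k+1}) we obtain:

  H_1: rank ker ∂_1 − rank ∂_2 = (15 − 5) − 10 = 0, and ∂_2 has invariant factor 2 > 1, so H_1 = Z/2.

(K is a triangulation of the real projective plane RP^2.)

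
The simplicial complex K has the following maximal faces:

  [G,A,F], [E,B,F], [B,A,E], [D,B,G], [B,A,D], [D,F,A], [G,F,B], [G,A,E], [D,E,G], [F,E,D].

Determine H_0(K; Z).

H_0 ≅ Z.

Fix the vertex order A < B < D < E < F < G and write every simplex with vertices in increasing order. Then dim K = 2 and the simplices of K are:

  0-simplices (6): A, B, D, E, F, G
  1-simplices (15): AB, AD, AE, AF, AG, BD, BE, BF, BG, DE, DF, DG, EF, EG, FG
  2-simplices (10): ABD, ABE, ADF, AEG, AFG, BDG, BEF, BFG, DEF, DEG

Hence C_0 ≅ Z^6, C_1 ≅ Z^15, C_2 ≅ Z^10.

Boundary ∂_1: C_1 → C_0 maps an edge to its endpoints' difference, ∂[p,q] = q − p.
The 6×15 boundary matrix has rank 5 and Smith normal form diag(1,1,1,1,1).

The boundary map ∂_2: C_2 → C_1 sends each 2-simplex [p,q,r] to [q,r] − [p,r] + [p,q]. For instance
  ∂ABD = BD − AD + AB,
  ∂AFG = FG − AG + AF.
This gives a 15×10 integer matrix of rank 10; reducing to Smith normal form yields diagonal entries (1,1,1,1,1,1,1,1,1,2).

Computing H_k = (kernel of ∂_k) / (image of ∂_{k+1}):

  H_0: rank C_0 − rank ∂_1 = 6 − 5 = 1, and the invariant factors of ∂_1 are all 1, so H_0 = Z.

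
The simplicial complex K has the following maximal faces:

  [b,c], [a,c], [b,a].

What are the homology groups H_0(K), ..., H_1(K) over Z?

K has 3 vertices, 3 edges.
rank ∂_0 = 0, rank ∂_1 = 2 ⇒ b_0 = 3 − 0 − 2 = 1; all invariant factors of ∂_1 are 1 so no torsion. So H_0 ≅ Z.
rank ∂_1 = 2, rank ∂_2 = 0 ⇒ b_1 = 3 − 2 − 0 = 1. So H_1 ≅ Z.

H_0 ≅ Z,  H_1 ≅ Z.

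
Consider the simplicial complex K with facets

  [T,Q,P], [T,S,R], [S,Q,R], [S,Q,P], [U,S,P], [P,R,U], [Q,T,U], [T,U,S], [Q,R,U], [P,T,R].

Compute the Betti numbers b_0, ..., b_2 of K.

Fix the vertex order P < Q < R < S < T < U and write every simplex with vertices in increasing order. Then dim K = 2 and the simplices of K are:

  0-simplices (6): P, Q, R, S, T, U
  1-simplices (15): PQ, PR, PS, PT, PU, QR, QS, QT, QU, RS, RT, RU, ST, SU, TU
  2-simplices (10): PQS, PQT, PRT, PRU, PSU, QRS, QRU, QTU, RST, STU

giving chain groups C_0 ≅ Z^6, C_1 ≅ Z^15, C_2 ≅ Z^10.

Boundary ∂_1: C_1 → C_0 maps an edge to its endpoints' difference, ∂[p,q] = q − p. For instance
  ∂PT = T − P.
The resulting 6×15 matrix has rank 5, and its Smith normal form has invariant factors (1,1,1,1,1).

Boundary ∂_2: C_2 → C_1 maps a triangle to the signed sum of its edges. For instance
  ∂QRS = RS − QS + QR,
  ∂RST = ST − RT + RS.
The 15×10 boundary matrix has rank 10 and Smith normal form diag(1,1,1,1,1,1,1,1,1,2).

Now H_k = ker ∂_k / im ∂_{k+1}, so:

  H_0: rank C_0 − rank ∂_1 = 6 − 5 = 1, and the invariant factors of ∂_1 are all 1, so H_0 = Z.
  H_1: rank ker ∂_1 − rank ∂_2 = (15 − 5) − 10 = 0, and ∂_2 has invariant factor 2 > 1, so H_1 = Z/2.
  H_2: rank ker ∂_2 − rank ∂_3 = (10 − 10) − 0 = 0, and there is no ∂_3, so H_2 = 0.

As a check, the Euler characteristic is 6 − 15 + 10 = 1, which agrees with 1 − 0 + 0 = 1.
(K is a triangulation of the real projective plane RP^2.)

Hence the Betti numbers are b_0 = 1, b_1 = 0, b_2 = 0.

b_0 = 1, b_1 = 0, b_2 = 0.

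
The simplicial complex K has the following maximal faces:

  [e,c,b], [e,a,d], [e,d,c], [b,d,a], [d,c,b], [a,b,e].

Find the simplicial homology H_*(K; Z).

H_0 = Z,  H_1 = 0,  H_2 = Z.

K has 5 vertices, 9 edges, 6 triangles.
rank ∂_0 = 0, rank ∂_1 = 4 ⇒ b_0 = 5 − 0 − 4 = 1; all invariant factors of ∂_1 are 1 so no torsion. So H_0 = Z.
rank ∂_1 = 4, rank ∂_2 = 5 ⇒ b_1 = 9 − 4 − 5 = 0; all invariant factors of ∂_2 are 1 so no torsion. So H_1 = 0.
rank ∂_2 = 5, rank ∂_3 = 0 ⇒ b_2 = 6 − 5 − 0 = 1. So H_2 = Z.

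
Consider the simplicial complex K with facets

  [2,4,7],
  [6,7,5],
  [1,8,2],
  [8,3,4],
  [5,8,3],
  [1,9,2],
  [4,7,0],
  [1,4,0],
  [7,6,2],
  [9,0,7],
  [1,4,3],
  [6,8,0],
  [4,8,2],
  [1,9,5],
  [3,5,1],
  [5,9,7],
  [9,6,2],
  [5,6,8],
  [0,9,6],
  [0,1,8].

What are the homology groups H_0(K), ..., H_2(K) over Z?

H_0 ≅ Z,  H_1 ≅ Z ⊕ Z_2,  H_2 = 0.

Order the vertices as 0 < 1 < 2 < 3 < 4 < 5 < 6 < 7 < 8 < 9. Listing each simplex with vertices in this order, K has dimension 2 with simplices:

  0-simplices (10): [0], [1], [2], [3], [4], [5], [6], [7], [8], [9]
  1-simplices (30): (30 of them)
  2-simplices (20): (20 of them)

Hence C_0 ≅ Z^10, C_1 ≅ Z^30, C_2 ≅ Z^20.

Boundary ∂_1: C_1 → C_0 is given by ∂[p,q] = [q] − [p].
The resulting 10×30 matrix has rank 9, and its Smith normal form has invariant factors (1,1,1,1,1,1,1,1,1).

∂_2: C_2 → C_1 maps a triangle to the signed sum of its edges. For instance
  ∂[3,5,8] = [5,8] − [3,8] + [3,5],
  ∂[5,7,9] = [7,9] − [5,9] + [5,7].
This gives a 30×20 integer matrix of rank 20; reducing to Smith normal form yields diagonal entries (1,1,1,1,1,1,1,1,1,1,1,1,1,1,1,1,1,1,1,2).

Reading off H_k = ker ∂_k / im ∂_{k+1}:

  H_0: rank C_0 − rank ∂_1 = 10 − 9 = 1, and the invariant factors of ∂_1 are all 1, so H_0 ≅ Z.
  H_1: rank ker ∂_1 − rank ∂_2 = (30 − 9) − 20 = 1, and ∂_2 has invariant factor 2 > 1, so H_1 ≅ Z ⊕ Z_2.
  H_2: rank ker ∂_2 − rank ∂_3 = (20 − 20) − 0 = 0, and there is no ∂_3, so H_2 ≅ 0.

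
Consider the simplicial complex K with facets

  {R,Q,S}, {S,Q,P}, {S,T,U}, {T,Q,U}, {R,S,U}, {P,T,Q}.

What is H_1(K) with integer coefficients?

H_1 = Z.

K has 6 vertices, 12 edges, 6 triangles.
rank ∂_1 = 5, rank ∂_2 = 6 ⇒ b_1 = 12 − 5 − 6 = 1; all invariant factors of ∂_2 are 1 so no torsion. So H_1 ≅ Z.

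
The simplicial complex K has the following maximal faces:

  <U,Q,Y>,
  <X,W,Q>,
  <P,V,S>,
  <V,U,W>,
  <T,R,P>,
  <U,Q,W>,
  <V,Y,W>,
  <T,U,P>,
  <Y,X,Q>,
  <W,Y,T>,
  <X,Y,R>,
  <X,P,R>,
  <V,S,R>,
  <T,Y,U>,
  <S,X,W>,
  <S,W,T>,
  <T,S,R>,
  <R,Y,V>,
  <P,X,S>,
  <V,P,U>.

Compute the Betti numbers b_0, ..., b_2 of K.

Take the total order P < Q < R < S < T < U < V < W < X < Y on the vertex set. Then K (dimension 2) consists of the simplices:

  0-simplices (10): P, Q, R, S, T, U, V, W, X, Y
  1-simplices (30): PR, PS, PT, PU, PV, PX, QU, QW, QX, QY, RS, RT, RV, RX, RY, ST, SV, SW, SX, TU, TW, TY, UV, UW, UY, VW, VY, WX, WY, XY
  2-simplices (20): PRT, PRX, PSV, PSX, PTU, PUV, QUW, QUY, QWX, QXY, RST, RSV, RVY, RXY, STW, SWX, TUY, TWY, UVW, VWY

giving chain groups C_0 ≅ Z^10, C_1 ≅ Z^30, C_2 ≅ Z^20.

Boundary ∂_1: C_1 → C_0 is given by ∂[p,q] = [q] − [p].
This gives a 10×30 integer matrix of rank 9; reducing to Smith normal form yields diagonal entries (1,1,1,1,1,1,1,1,1).

The boundary map ∂_2: C_2 → C_1 acts by ∂[p,q,r] = [q,r] − [p,r] + [p,q]. For instance
  ∂VWY = WY − VY + VW,
  ∂PRT = RT − PT + PR.
The resulting 30×20 matrix has rank 20, and its Smith normal form has invariant factors (1,1,1,1,1,1,1,1,1,1,1,1,1,1,1,1,1,1,1,2).

Reading off H_k = ker ∂_k / im ∂_{k+1}:

  H_0: rank C_0 − rank ∂_1 = 10 − 9 = 1, and the invariant factors of ∂_1 are all 1, so H_0 = Z.
  H_1: rank ker ∂_1 − rank ∂_2 = (30 − 9) − 20 = 1, and ∂_2 has invariant factor 2 > 1, so H_1 = Z ⊕ Z/2.
  H_2: rank ker ∂_2 − rank ∂_3 = (20 − 20) − 0 = 0, and there is no ∂_3, so H_2 = 0.

As a check, the Euler characteristic is 10 − 30 + 20 = 0, which agrees with 1 − 1 + 0 = 0.
(K is a triangulation of the Klein bottle.)

Hence the Betti numbers are b_0 = 1, b_1 = 1, b_2 = 0.

b_0 = 1, b_1 = 1, b_2 = 0.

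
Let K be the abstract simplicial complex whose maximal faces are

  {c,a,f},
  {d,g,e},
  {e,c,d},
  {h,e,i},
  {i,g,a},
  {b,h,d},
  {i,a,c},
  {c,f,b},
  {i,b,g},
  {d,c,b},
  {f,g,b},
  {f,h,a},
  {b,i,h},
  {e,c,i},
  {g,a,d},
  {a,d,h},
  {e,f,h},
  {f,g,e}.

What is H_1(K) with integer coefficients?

Order the vertices as a < b < c < d < e < f < g < h < i. Listing each simplex with vertices in this order, K has dimension 2 with simplices:

  0-simplices (9): a, b, c, d, e, f, g, h, i
  1-simplices (27): ac, ad, af, ag, ah, ai, bc, bd, bf, bg, bh, bi, cd, ce, cf, ci, de, dg, dh, ef, eg, eh, ei, fg, fh, gi, hi
  2-simplices (18): acf, aci, adg, adh, afh, agi, bcd, bcf, bdh, bfg, bgi, bhi, cde, cei, deg, efg, efh, ehi

Hence C_0 ≅ Z^9, C_1 ≅ Z^27, C_2 ≅ Z^18.

∂_1: C_1 → C_0 maps an edge to its endpoints' difference, ∂[p,q] = q − p. For instance
  ∂ei = i − e.
This gives a 9×27 integer matrix of rank 8; reducing to Smith normal form yields diagonal entries (1,1,1,1,1,1,1,1).

The boundary map ∂_2: C_2 → C_1 sends each 2-simplex [p,q,r] to [q,r] − [p,r] + [p,q]. For instance
  ∂adh = dh − ah + ad,
  ∂adg = dg − ag + ad.
The 27×18 boundary matrix has rank 17 and Smith normal form diag(1,1,1,1,1,1,1,1,1,1,1,1,1,1,1,1,1).

From H_k ≅ ker(∂_k) / im(∂_{k+1}) we obtain:

  H_1: rank ker ∂_1 − rank ∂_2 = (27 − 8) − 17 = 2, and the invariant factors of ∂_2 are all 1, so H_1 ≅ Z^2.

H_1 ≅ Z^2.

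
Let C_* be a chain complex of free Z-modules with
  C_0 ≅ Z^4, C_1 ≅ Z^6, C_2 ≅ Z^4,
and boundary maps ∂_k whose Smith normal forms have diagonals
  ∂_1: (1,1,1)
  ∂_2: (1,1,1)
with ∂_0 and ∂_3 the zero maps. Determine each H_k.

H_0: b_0 = 4 − 0 − 3 = 1; torsion from ∂_1 factors > 1: none. So H_0 = Z.
H_1: b_1 = 6 − 3 − 3 = 0; torsion from ∂_2 factors > 1: none. So H_1 = 0.
H_2: b_2 = 4 − 3 − 0 = 1; torsion from ∂_3 factors > 1: none. So H_2 = Z.

H_0 = Z,  H_1 = 0,  H_2 = Z.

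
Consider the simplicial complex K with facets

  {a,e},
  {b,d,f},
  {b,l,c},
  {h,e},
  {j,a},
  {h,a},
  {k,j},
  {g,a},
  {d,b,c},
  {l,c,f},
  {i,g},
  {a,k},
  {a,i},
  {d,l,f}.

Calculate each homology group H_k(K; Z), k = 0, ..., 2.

Fix the vertex order a < b < c < d < e < f < g < h < i < j < k < l and write every simplex with vertices in increasing order. Then dim K = 2 and the simplices of K are:

  0-simplices (12): a, b, c, d, e, f, g, h, i, j, k, l
  1-simplices (19): ae, ag, ah, ai, aj, ak, bc, bd, bf, bl, cd, cf, cl, df, dl, eh, fl, gi, jk
  2-simplices (5): bcd, bcl, bdf, cfl, dfl

so the chain groups are C_0 ≅ Z^12, C_1 ≅ Z^19, C_2 ≅ Z^5.

Boundary ∂_1: C_1 → C_0 is given by ∂[p,q] = [q] − [p]. For instance
  ∂jk = k − j.
The 12×19 boundary matrix has rank 10 and Smith normal form diag(1,1,1,1,1,1,1,1,1,1).

The boundary map ∂_2: C_2 → C_1 sends each 2-simplex [p,q,r] to [q,r] − [p,r] + [p,q]. For instance
  ∂bcl = cl − bl + bc,
  ∂cfl = fl − cl + cf.
As a 19×5 matrix over Z this has rank 5, with invariant factors (1,1,1,1,1).

Computing H_k = (kernel of ∂_k) / (image of ∂_{k+1}):

  H_0: rank C_0 − rank ∂_1 = 12 − 10 = 2, and the invariant factors of ∂_1 are all 1, so H_0 ≅ Z^2.
  H_1: rank ker ∂_1 − rank ∂_2 = (19 − 10) − 5 = 4, and the invariant factors of ∂_2 are all 1, so H_1 ≅ Z^4.
  H_2: rank ker ∂_2 − rank ∂_3 = (5 − 5) − 0 = 0, and there is no ∂_3, so H_2 ≅ 0.

(K is a triangulation of the disjoint union of the Möbius band and a wedge of 3 circles.)

H_0 ≅ Z^2,  H_1 ≅ Z^4,  H_2 = 0.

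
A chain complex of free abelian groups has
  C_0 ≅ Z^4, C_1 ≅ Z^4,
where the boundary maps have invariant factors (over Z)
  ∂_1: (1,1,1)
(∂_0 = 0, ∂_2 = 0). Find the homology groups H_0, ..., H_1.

H_0 = Z,  H_1 = Z.

H_0: b_0 = 4 − 0 − 3 = 1; torsion from ∂_1 factors > 1: none. So H_0 = Z.
H_1: b_1 = 4 − 3 − 0 = 1; torsion from ∂_2 factors > 1: none. So H_1 = Z.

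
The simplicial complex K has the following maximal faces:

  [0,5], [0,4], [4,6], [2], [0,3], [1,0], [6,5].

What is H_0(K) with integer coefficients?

H_0 ≅ Z^2.

Fix the vertex order 0 < 1 < 2 < 3 < 4 < 5 < 6 and write every simplex with vertices in increasing order. Then dim K = 1 and the simplices of K are:

  0-simplices (7): [0], [1], [2], [3], [4], [5], [6]
  1-simplices (6): [0,1], [0,3], [0,4], [0,5], [4,6], [5,6]

Hence C_0 ≅ Z^7, C_1 ≅ Z^6.

The boundary map ∂_1: C_1 → C_0 sends each edge [p,q] (with p < q) to q − p.
The 7×6 boundary matrix has rank 5 and Smith normal form diag(1,1,1,1,1).

Reading off H_k = ker ∂_k / im ∂_{k+1}:

  H_0: rank C_0 − rank ∂_1 = 7 − 5 = 2, and the invariant factors of ∂_1 are all 1, so H_0 ≅ Z^2.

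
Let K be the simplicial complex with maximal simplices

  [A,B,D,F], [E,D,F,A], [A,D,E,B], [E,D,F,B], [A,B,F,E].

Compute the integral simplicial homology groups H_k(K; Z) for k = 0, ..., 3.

H_0 ≅ Z,  H_1 = 0,  H_2 = 0,  H_3 ≅ Z.

Fix the vertex order A < B < D < E < F and write every simplex with vertices in increasing order. Then dim K = 3 and the simplices of K are:

  0-simplices (5): A, B, D, E, F
  1-simplices (10): AB, AD, AE, AF, BD, BE, BF, DE, DF, EF
  2-simplices (10): ABD, ABE, ABF, ADE, ADF, AEF, BDE, BDF, BEF, DEF
  3-simplices (5): ABDE, ABDF, ABEF, ADEF, BDEF

giving chain groups C_0 ≅ Z^5, C_1 ≅ Z^10, C_2 ≅ Z^10, C_3 ≅ Z^5.

∂_1: C_1 → C_0 is given by ∂[p,q] = [q] − [p]. For instance
  ∂AB = B − A.
This gives a 5×10 integer matrix of rank 4; reducing to Smith normal form yields diagonal entries (1,1,1,1).

Boundary ∂_2: C_2 → C_1 sends each 2-simplex [p,q,r] to [q,r] − [p,r] + [p,q]. For instance
  ∂ABE = BE − AE + AB,
  ∂BDE = DE − BE + BD.
As a 10×10 matrix over Z this has rank 6, with invariant factors (1,1,1,1,1,1).

∂_3: C_3 → C_2 sends each 3-simplex σ to the alternating sum Σ_i (−1)^i (σ with its i-th vertex removed). For instance
  ∂ABDF = BDF − ADF + ABF − ABD,
  ∂ABDE = BDE − ADE + ABE − ABD.
The resulting 10×5 matrix has rank 4, and its Smith normal form has invariant factors (1,1,1,1).

Now H_k = ker ∂_k / im ∂_{k+1}, so:

  H_0: rank C_0 − rank ∂_1 = 5 − 4 = 1, and the invariant factors of ∂_1 are all 1, so H_0 = Z.
  H_1: rank ker ∂_1 − rank ∂_2 = (10 − 4) − 6 = 0, and the invariant factors of ∂_2 are all 1, so H_1 = 0.
  H_2: rank ker ∂_2 − rank ∂_3 = (10 − 6) − 4 = 0, and the invariant factors of ∂_3 are all 1, so H_2 = 0.
  H_3: rank ker ∂_3 − rank ∂_4 = (5 − 4) − 0 = 1, and there is no ∂_4, so H_3 = Z.

As a check, the Euler characteristic is 5 − 10 + 10 − 5 = 0, which agrees with 1 − 0 + 0 − 1 = 0.
(K is a triangulation of the 3-sphere S^3.)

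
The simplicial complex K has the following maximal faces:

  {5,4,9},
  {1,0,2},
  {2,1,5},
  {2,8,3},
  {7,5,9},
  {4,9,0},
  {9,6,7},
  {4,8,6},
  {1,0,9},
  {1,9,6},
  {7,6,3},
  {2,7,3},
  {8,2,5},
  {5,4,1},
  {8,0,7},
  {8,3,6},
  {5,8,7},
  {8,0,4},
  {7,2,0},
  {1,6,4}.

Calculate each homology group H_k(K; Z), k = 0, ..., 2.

K has 10 vertices, 30 edges, 20 triangles.
rank ∂_0 = 0, rank ∂_1 = 9 ⇒ b_0 = 10 − 0 − 9 = 1; all invariant factors of ∂_1 are 1 so no torsion. So H_0 ≅ Z.
rank ∂_1 = 9, rank ∂_2 = 20 ⇒ b_1 = 30 − 9 − 20 = 1; ∂_2 has invariant factor(s) [2] giving torsion. So H_1 ≅ Z × Z/2.
rank ∂_2 = 20, rank ∂_3 = 0 ⇒ b_2 = 20 − 20 − 0 = 0. So H_2 ≅ 0.

H_0 = Z,  H_1 = Z × Z/2,  H_2 = 0.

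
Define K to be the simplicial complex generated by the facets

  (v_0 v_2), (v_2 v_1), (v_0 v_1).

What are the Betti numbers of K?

b_0 = 1, b_1 = 1.

Take the total order v_0 < v_1 < v_2 on the vertex set. Then K (dimension 1) consists of the simplices:

  0-simplices (3): [v_0], [v_1], [v_2]
  1-simplices (3): [v_0,v_1], [v_0,v_2], [v_1,v_2]

giving chain groups C_0 ≅ Z^3, C_1 ≅ Z^3.

∂_1: C_1 → C_0 maps an edge to its endpoints' difference, ∂[p,q] = q − p. For instance
  ∂[v_0,v_2] = [v_2] − [v_0].
The 3×3 boundary matrix has rank 2 and Smith normal form diag(1,1).

Now H_k = ker ∂_k / im ∂_{k+1}, so:

  H_0: rank C_0 − rank ∂_1 = 3 − 2 = 1, and the invariant factors of ∂_1 are all 1, so H_0 ≅ Z.
  H_1: rank ker ∂_1 − rank ∂_2 = (3 − 2) − 0 = 1, and there is no ∂_2, so H_1 ≅ Z.

Hence the Betti numbers are b_0 = 1, b_1 = 1.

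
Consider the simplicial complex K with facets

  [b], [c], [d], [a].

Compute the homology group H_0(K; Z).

H_0 ≅ Z^4.

Take the total order a < b < c < d on the vertex set. Then K (dimension 0) consists of the simplices:

  0-simplices (4): a, b, c, d

giving chain groups C_0 ≅ Z^4.

From H_k ≅ ker(∂_k) / im(∂_{k+1}) we obtain:

  H_0: rank C_0 − rank ∂_1 = 4 − 0 = 4, and there is no ∂_1, so H_0 ≅ Z^4.

(K is a triangulation of a set of 4 points.)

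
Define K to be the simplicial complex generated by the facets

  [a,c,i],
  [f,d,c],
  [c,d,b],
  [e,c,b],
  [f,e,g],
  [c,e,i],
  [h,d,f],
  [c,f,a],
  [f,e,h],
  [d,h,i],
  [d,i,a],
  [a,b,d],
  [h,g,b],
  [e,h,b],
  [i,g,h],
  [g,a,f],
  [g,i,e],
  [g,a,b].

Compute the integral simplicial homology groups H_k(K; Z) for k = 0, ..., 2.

K has 9 vertices, 27 edges, 18 triangles.
rank ∂_0 = 0, rank ∂_1 = 8 ⇒ b_0 = 9 − 0 − 8 = 1; all invariant factors of ∂_1 are 1 so no torsion. So H_0 = Z.
rank ∂_1 = 8, rank ∂_2 = 18 ⇒ b_1 = 27 − 8 − 18 = 1; ∂_2 has invariant factor(s) [2] giving torsion. So H_1 = Z ⊕ Z/2.
rank ∂_2 = 18, rank ∂_3 = 0 ⇒ b_2 = 18 − 18 − 0 = 0. So H_2 = 0.

H_0 ≅ Z,  H_1 ≅ Z ⊕ Z/2,  H_2 = 0.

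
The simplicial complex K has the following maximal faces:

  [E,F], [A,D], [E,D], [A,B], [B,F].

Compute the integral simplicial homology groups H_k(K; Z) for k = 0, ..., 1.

H_0 = Z,  H_1 = Z.

We work with the vertex ordering A < B < D < E < F. The simplices of K, each written with vertices in increasing order, are:

  0-simplices (5): A, B, D, E, F
  1-simplices (5): AB, AD, BF, DE, EF

Hence C_0 ≅ Z^5, C_1 ≅ Z^5.

∂_1: C_1 → C_0 maps an edge to its endpoints' difference, ∂[p,q] = q − p.
The 5×5 boundary matrix has rank 4 and Smith normal form diag(1,1,1,1).

From H_k ≅ ker(∂_k) / im(∂_{k+1}) we obtain:

  H_0: rank C_0 − rank ∂_1 = 5 − 4 = 1, and the invariant factors of ∂_1 are all 1, so H_0 ≅ Z.
  H_1: rank ker ∂_1 − rank ∂_2 = (5 − 4) − 0 = 1, and there is no ∂_2, so H_1 ≅ Z.

As a check, the Euler characteristic is 5 − 5 = 0, which agrees with 1 − 1 = 0.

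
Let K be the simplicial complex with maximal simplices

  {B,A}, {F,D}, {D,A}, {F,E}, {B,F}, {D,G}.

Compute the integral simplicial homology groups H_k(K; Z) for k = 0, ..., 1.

We work with the vertex ordering A < B < D < E < F < G. The simplices of K, each written with vertices in increasing order, are:

  0-simplices (6): A, B, D, E, F, G
  1-simplices (6): AB, AD, BF, DF, DG, EF

so the chain groups are C_0 ≅ Z^6, C_1 ≅ Z^6.

Boundary ∂_1: C_1 → C_0 is given by ∂[p,q] = [q] − [p]. For instance
  ∂DF = F − D.
The resulting 6×6 matrix has rank 5, and its Smith normal form has invariant factors (1,1,1,1,1).

Reading off H_k = ker ∂_k / im ∂_{k+1}:

  H_0: rank C_0 − rank ∂_1 = 6 − 5 = 1, and the invariant factors of ∂_1 are all 1, so H_0 = Z.
  H_1: rank ker ∂_1 − rank ∂_2 = (6 − 5) − 0 = 1, and there is no ∂_2, so H_1 = Z.

H_0 ≅ Z,  H_1 ≅ Z.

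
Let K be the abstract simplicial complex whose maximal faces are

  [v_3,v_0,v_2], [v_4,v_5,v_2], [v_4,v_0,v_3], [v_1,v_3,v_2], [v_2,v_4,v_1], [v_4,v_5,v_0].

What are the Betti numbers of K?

We work with the vertex ordering v_0 < v_1 < v_2 < v_3 < v_4 < v_5. The simplices of K, each written with vertices in increasing order, are:

  0-simplices (6): [v_0], [v_1], [v_2], [v_3], [v_4], [v_5]
  1-simplices (12): [v_0,v_2], [v_0,v_3], [v_0,v_4], [v_0,v_5], [v_1,v_2], [v_1,v_3], [v_1,v_4], [v_2,v_3], [v_2,v_4], [v_2,v_5], [v_3,v_4], [v_4,v_5]
  2-simplices (6): [v_0,v_2,v_3], [v_0,v_3,v_4], [v_0,v_4,v_5], [v_1,v_2,v_3], [v_1,v_2,v_4], [v_2,v_4,v_5]

Hence C_0 ≅ Z^6, C_1 ≅ Z^12, C_2 ≅ Z^6.

Boundary ∂_1: C_1 → C_0 sends each edge [p,q] (with p < q) to q − p.
The resulting 6×12 matrix has rank 5, and its Smith normal form has invariant factors (1,1,1,1,1).

∂_2: C_2 → C_1 acts by ∂[p,q,r] = [q,r] − [p,r] + [p,q]. For instance
  ∂[v_2,v_4,v_5] = [v_4,v_5] − [v_2,v_5] + [v_2,v_4],
  ∂[v_0,v_3,v_4] = [v_3,v_4] − [v_0,v_4] + [v_0,v_3].
The resulting 12×6 matrix has rank 6, and its Smith normal form has invariant factors (1,1,1,1,1,1).

Now H_k = ker ∂_k / im ∂_{k+1}, so:

  H_0: rank C_0 − rank ∂_1 = 6 − 5 = 1, and the invariant factors of ∂_1 are all 1, so H_0 = Z.
  H_1: rank ker ∂_1 − rank ∂_2 = (12 − 5) − 6 = 1, and the invariant factors of ∂_2 are all 1, so H_1 = Z.
  H_2: rank ker ∂_2 − rank ∂_3 = (6 − 6) − 0 = 0, and there is no ∂_3, so H_2 = 0.

As a check, the Euler characteristic is 6 − 12 + 6 = 0, which agrees with 1 − 1 + 0 = 0.

Hence the Betti numbers are b_0 = 1, b_1 = 1, b_2 = 0.

b_0 = 1, b_1 = 1, b_2 = 0.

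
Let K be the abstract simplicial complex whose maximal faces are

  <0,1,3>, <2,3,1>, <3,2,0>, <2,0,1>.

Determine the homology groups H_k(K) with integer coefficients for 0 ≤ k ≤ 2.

K has 4 vertices, 6 edges, 4 triangles.
rank ∂_0 = 0, rank ∂_1 = 3 ⇒ b_0 = 4 − 0 − 3 = 1; all invariant factors of ∂_1 are 1 so no torsion. So H_0 = Z.
rank ∂_1 = 3, rank ∂_2 = 3 ⇒ b_1 = 6 − 3 − 3 = 0; all invariant factors of ∂_2 are 1 so no torsion. So H_1 = 0.
rank ∂_2 = 3, rank ∂_3 = 0 ⇒ b_2 = 4 − 3 − 0 = 1. So H_2 = Z.

H_0 = Z,  H_1 = 0,  H_2 = Z.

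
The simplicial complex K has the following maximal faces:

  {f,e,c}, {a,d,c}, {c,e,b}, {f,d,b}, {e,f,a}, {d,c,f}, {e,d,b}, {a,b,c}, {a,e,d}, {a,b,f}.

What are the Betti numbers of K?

Take the total order a < b < c < d < e < f on the vertex set. Then K (dimension 2) consists of the simplices:

  0-simplices (6): a, b, c, d, e, f
  1-simplices (15): ab, ac, ad, ae, af, bc, bd, be, bf, cd, ce, cf, de, df, ef
  2-simplices (10): abc, abf, acd, ade, aef, bce, bde, bdf, cdf, cef

giving chain groups C_0 ≅ Z^6, C_1 ≅ Z^15, C_2 ≅ Z^10.

∂_1: C_1 → C_0 is given by ∂[p,q] = [q] − [p]. For instance
  ∂ce = e − c.
The 6×15 boundary matrix has rank 5 and Smith normal form diag(1,1,1,1,1).

∂_2: C_2 → C_1 maps a triangle to the signed sum of its edges. For instance
  ∂bce = ce − be + bc,
  ∂acd = cd − ad + ac.
The resulting 15×10 matrix has rank 10, and its Smith normal form has invariant factors (1,1,1,1,1,1,1,1,1,2).

From H_k ≅ ker(∂_k) / im(∂_{k+1}) we obtain:

  H_0: rank C_0 − rank ∂_1 = 6 − 5 = 1, and the invariant factors of ∂_1 are all 1, so H_0 = Z.
  H_1: rank ker ∂_1 − rank ∂_2 = (15 − 5) − 10 = 0, and ∂_2 has invariant factor 2 > 1, so H_1 = Z/2.
  H_2: rank ker ∂_2 − rank ∂_3 = (10 − 10) − 0 = 0, and there is no ∂_3, so H_2 = 0.

(K is a triangulation of the real projective plane RP^2.)

Hence the Betti numbers are b_0 = 1, b_1 = 0, b_2 = 0.

b_0 = 1, b_1 = 0, b_2 = 0.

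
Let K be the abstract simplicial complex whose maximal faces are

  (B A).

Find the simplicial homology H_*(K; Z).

Fix the vertex order A < B and write every simplex with vertices in increasing order. Then dim K = 1 and the simplices of K are:

  0-simplices (2): A, B
  1-simplices (1): AB

giving chain groups C_0 ≅ Z^2, C_1 ≅ Z^1.

The boundary map ∂_1: C_1 → C_0 is given by ∂[p,q] = [q] − [p]. For instance
  ∂AB = B − A.
The 2×1 boundary matrix has rank 1 and Smith normal form diag(1).

Now H_k = ker ∂_k / im ∂_{k+1}, so:

  H_0: rank C_0 − rank ∂_1 = 2 − 1 = 1, and the invariant factors of ∂_1 are all 1, so H_0 = Z.
  H_1: rank ker ∂_1 − rank ∂_2 = (1 − 1) − 0 = 0, and there is no ∂_2, so H_1 = 0.

As a check, the Euler characteristic is 2 − 1 = 1, which agrees with 1 − 0 = 1.
(K is a triangulation of the 1-simplex.)

H_0 ≅ Z,  H_1 = 0.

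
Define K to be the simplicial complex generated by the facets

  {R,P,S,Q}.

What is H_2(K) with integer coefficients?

We work with the vertex ordering P < Q < R < S. The simplices of K, each written with vertices in increasing order, are:

  0-simplices (4): P, Q, R, S
  1-simplices (6): PQ, PR, PS, QR, QS, RS
  2-simplices (4): PQR, PQS, PRS, QRS
  3-simplices (1): PQRS

so the chain groups are C_0 ≅ Z^4, C_1 ≅ Z^6, C_2 ≅ Z^4, C_3 ≅ Z^1.

Boundary ∂_1: C_1 → C_0 is given by ∂[p,q] = [q] − [p]. For instance
  ∂QS = S − Q.
As a 4×6 matrix over Z this has rank 3, with invariant factors (1,1,1).

Boundary ∂_2: C_2 → C_1 sends each 2-simplex [p,q,r] to [q,r] − [p,r] + [p,q]. For instance
  ∂PRS = RS − PS + PR,
  ∂QRS = RS − QS + QR.
The 6×4 boundary matrix has rank 3 and Smith normal form diag(1,1,1).

Boundary ∂_3: C_3 → C_2 sends each 3-simplex σ to the alternating sum Σ_i (−1)^i (σ with its i-th vertex removed). For instance
  ∂PQRS = QRS − PRS + PQS − PQR.
The 4×1 boundary matrix has rank 1 and Smith normal form diag(1).

Now H_k = ker ∂_k / im ∂_{k+1}, so:

  H_2: rank ker ∂_2 − rank ∂_3 = (4 − 3) − 1 = 0, and the invariant factors of ∂_3 are all 1, so H_2 ≅ 0.

H_2 ≅ 0.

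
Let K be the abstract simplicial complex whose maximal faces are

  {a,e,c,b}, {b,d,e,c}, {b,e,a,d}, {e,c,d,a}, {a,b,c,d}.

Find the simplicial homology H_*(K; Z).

H_0 ≅ Z,  H_1 = 0,  H_2 = 0,  H_3 ≅ Z.

We work with the vertex ordering a < b < c < d < e. The simplices of K, each written with vertices in increasing order, are:

  0-simplices (5): a, b, c, d, e
  1-simplices (10): ab, ac, ad, ae, bc, bd, be, cd, ce, de
  2-simplices (10): abc, abd, abe, acd, ace, ade, bcd, bce, bde, cde
  3-simplices (5): abcd, abce, abde, acde, bcde

so the chain groups are C_0 ≅ Z^5, C_1 ≅ Z^10, C_2 ≅ Z^10, C_3 ≅ Z^5.

∂_1: C_1 → C_0 is given by ∂[p,q] = [q] − [p].
The resulting 5×10 matrix has rank 4, and its Smith normal form has invariant factors (1,1,1,1).

∂_2: C_2 → C_1 maps a triangle to the signed sum of its edges. For instance
  ∂abd = bd − ad + ab,
  ∂bde = de − be + bd.
The resulting 10×10 matrix has rank 6, and its Smith normal form has invariant factors (1,1,1,1,1,1).

Boundary ∂_3: C_3 → C_2 sends each 3-simplex σ to the alternating sum Σ_i (−1)^i (σ with its i-th vertex removed). For instance
  ∂bcde = cde − bde + bce − bcd,
  ∂abde = bde − ade + abe − abd.
The 10×5 boundary matrix has rank 4 and Smith normal form diag(1,1,1,1).

Now H_k = ker ∂_k / im ∂_{k+1}, so:

  H_0: rank C_0 − rank ∂_1 = 5 − 4 = 1, and the invariant factors of ∂_1 are all 1, so H_0 = Z.
  H_1: rank ker ∂_1 − rank ∂_2 = (10 − 4) − 6 = 0, and the invariant factors of ∂_2 are all 1, so H_1 = 0.
  H_2: rank ker ∂_2 − rank ∂_3 = (10 − 6) − 4 = 0, and the invariant factors of ∂_3 are all 1, so H_2 = 0.
  H_3: rank ker ∂_3 − rank ∂_4 = (5 − 4) − 0 = 1, and there is no ∂_4, so H_3 = Z.

As a check, the Euler characteristic is 5 − 10 + 10 − 5 = 0, which agrees with 1 − 0 + 0 − 1 = 0.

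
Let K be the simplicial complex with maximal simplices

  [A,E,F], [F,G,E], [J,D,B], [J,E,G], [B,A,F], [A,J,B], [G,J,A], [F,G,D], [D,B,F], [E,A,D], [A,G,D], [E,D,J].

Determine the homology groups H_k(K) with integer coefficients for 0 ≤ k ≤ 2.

Order the vertices as A < B < D < E < F < G < J. Listing each simplex with vertices in this order, K has dimension 2 with simplices:

  0-simplices (7): A, B, D, E, F, G, J
  1-simplices (18): AB, AD, AE, AF, AG, AJ, BD, BF, BJ, DE, DF, DG, DJ, EF, EG, EJ, FG, GJ
  2-simplices (12): ABF, ABJ, ADE, ADG, AEF, AGJ, BDF, BDJ, DEJ, DFG, EFG, EGJ

giving chain groups C_0 ≅ Z^7, C_1 ≅ Z^18, C_2 ≅ Z^12.

The boundary map ∂_1: C_1 → C_0 sends each edge [p,q] (with p < q) to q − p. For instance
  ∂DE = E − D.
As a 7×18 matrix over Z this has rank 6, with invariant factors (1,1,1,1,1,1).

∂_2: C_2 → C_1 sends each 2-simplex [p,q,r] to [q,r] − [p,r] + [p,q]. For instance
  ∂DFG = FG − DG + DF,
  ∂AEF = EF − AF + AE.
The resulting 18×12 matrix has rank 12, and its Smith normal form has invariant factors (1,1,1,1,1,1,1,1,1,1,1,2).

Computing H_k = (kernel of ∂_k) / (image of ∂_{k+1}):

  H_0: rank C_0 − rank ∂_1 = 7 − 6 = 1, and the invariant factors of ∂_1 are all 1, so H_0 ≅ Z.
  H_1: rank ker ∂_1 − rank ∂_2 = (18 − 6) − 12 = 0, and ∂_2 has invariant factor 2 > 1, so H_1 ≅ Z_2.
  H_2: rank ker ∂_2 − rank ∂_3 = (12 − 12) − 0 = 0, and there is no ∂_3, so H_2 ≅ 0.

As a check, the Euler characteristic is 7 − 18 + 12 = 1, which agrees with 1 − 0 + 0 = 1.

H_0 ≅ Z,  H_1 ≅ Z_2,  H_2 = 0.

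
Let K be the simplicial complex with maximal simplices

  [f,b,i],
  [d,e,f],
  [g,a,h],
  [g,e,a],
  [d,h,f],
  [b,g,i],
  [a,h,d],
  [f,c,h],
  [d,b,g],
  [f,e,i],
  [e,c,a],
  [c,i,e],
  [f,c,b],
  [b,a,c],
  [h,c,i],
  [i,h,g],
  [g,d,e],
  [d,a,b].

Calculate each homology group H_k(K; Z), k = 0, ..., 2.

Take the total order a < b < c < d < e < f < g < h < i on the vertex set. Then K (dimension 2) consists of the simplices:

  0-simplices (9): a, b, c, d, e, f, g, h, i
  1-simplices (27): ab, ac, ad, ae, ag, ah, bc, bd, bf, bg, bi, ce, cf, ch, ci, de, df, dg, dh, ef, eg, ei, fh, fi, gh, gi, hi
  2-simplices (18): abc, abd, ace, adh, aeg, agh, bcf, bdg, bfi, bgi, cei, cfh, chi, def, deg, dfh, efi, ghi

giving chain groups C_0 ≅ Z^9, C_1 ≅ Z^27, C_2 ≅ Z^18.

The boundary map ∂_1: C_1 → C_0 is given by ∂[p,q] = [q] − [p].
The resulting 9×27 matrix has rank 8, and its Smith normal form has invariant factors (1,1,1,1,1,1,1,1).

The boundary map ∂_2: C_2 → C_1 sends each 2-simplex [p,q,r] to [q,r] − [p,r] + [p,q]. For instance
  ∂efi = fi − ei + ef,
  ∂ace = ce − ae + ac.
This gives a 27×18 integer matrix of rank 18; reducing to Smith normal form yields diagonal entries (1,1,1,1,1,1,1,1,1,1,1,1,1,1,1,1,1,2).

Now H_k = ker ∂_k / im ∂_{k+1}, so:

  H_0: rank C_0 − rank ∂_1 = 9 − 8 = 1, and the invariant factors of ∂_1 are all 1, so H_0 ≅ Z.
  H_1: rank ker ∂_1 − rank ∂_2 = (27 − 8) − 18 = 1, and ∂_2 has invariant factor 2 > 1, so H_1 ≅ Z ⊕ Z/2.
  H_2: rank ker ∂_2 − rank ∂_3 = (18 − 18) − 0 = 0, and there is no ∂_3, so H_2 ≅ 0.

H_0 ≅ Z,  H_1 ≅ Z ⊕ Z/2,  H_2 = 0.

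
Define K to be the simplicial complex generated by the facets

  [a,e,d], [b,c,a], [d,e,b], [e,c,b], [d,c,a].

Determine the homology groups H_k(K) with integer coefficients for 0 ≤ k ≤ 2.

H_0 = Z,  H_1 = Z,  H_2 = 0.

Take the total order a < b < c < d < e on the vertex set. Then K (dimension 2) consists of the simplices:

  0-simplices (5): a, b, c, d, e
  1-simplices (10): ab, ac, ad, ae, bc, bd, be, cd, ce, de
  2-simplices (5): abc, acd, ade, bce, bde

Hence C_0 ≅ Z^5, C_1 ≅ Z^10, C_2 ≅ Z^5.

Boundary ∂_1: C_1 → C_0 maps an edge to its endpoints' difference, ∂[p,q] = q − p.
This gives a 5×10 integer matrix of rank 4; reducing to Smith normal form yields diagonal entries (1,1,1,1).

∂_2: C_2 → C_1 maps a triangle to the signed sum of its edges. For instance
  ∂acd = cd − ad + ac,
  ∂bce = ce − be + bc.
The resulting 10×5 matrix has rank 5, and its Smith normal form has invariant factors (1,1,1,1,1).

Computing H_k = (kernel of ∂_k) / (image of ∂_{k+1}):

  H_0: rank C_0 − rank ∂_1 = 5 − 4 = 1, and the invariant factors of ∂_1 are all 1, so H_0 ≅ Z.
  H_1: rank ker ∂_1 − rank ∂_2 = (10 − 4) − 5 = 1, and the invariant factors of ∂_2 are all 1, so H_1 ≅ Z.
  H_2: rank ker ∂_2 − rank ∂_3 = (5 − 5) − 0 = 0, and there is no ∂_3, so H_2 ≅ 0.

As a check, the Euler characteristic is 5 − 10 + 5 = 0, which agrees with 1 − 1 + 0 = 0.
(K is a triangulation of the Möbius band.)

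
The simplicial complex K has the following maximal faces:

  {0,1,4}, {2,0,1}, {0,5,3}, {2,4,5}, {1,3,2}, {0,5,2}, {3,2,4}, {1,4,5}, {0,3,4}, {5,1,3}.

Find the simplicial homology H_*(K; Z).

H_0 ≅ Z,  H_1 ≅ Z/2Z,  H_2 = 0.

We work with the vertex ordering 0 < 1 < 2 < 3 < 4 < 5. The simplices of K, each written with vertices in increasing order, are:

  0-simplices (6): [0], [1], [2], [3], [4], [5]
  1-simplices (15): [0,1], [0,2], [0,3], [0,4], [0,5], [1,2], [1,3], [1,4], [1,5], [2,3], [2,4], [2,5], [3,4], [3,5], [4,5]
  2-simplices (10): [0,1,2], [0,1,4], [0,2,5], [0,3,4], [0,3,5], [1,2,3], [1,3,5], [1,4,5], [2,3,4], [2,4,5]

so the chain groups are C_0 ≅ Z^6, C_1 ≅ Z^15, C_2 ≅ Z^10.

The boundary map ∂_1: C_1 → C_0 is given by ∂[p,q] = [q] − [p].
The 6×15 boundary matrix has rank 5 and Smith normal form diag(1,1,1,1,1).

∂_2: C_2 → C_1 sends each 2-simplex [p,q,r] to [q,r] − [p,r] + [p,q]. For instance
  ∂[1,3,5] = [3,5] − [1,5] + [1,3],
  ∂[0,2,5] = [2,5] − [0,5] + [0,2].
The resulting 15×10 matrix has rank 10, and its Smith normal form has invariant factors (1,1,1,1,1,1,1,1,1,2).

From H_k ≅ ker(∂_k) / im(∂_{k+1}) we obtain:

  H_0: rank C_0 − rank ∂_1 = 6 − 5 = 1, and the invariant factors of ∂_1 are all 1, so H_0 ≅ Z.
  H_1: rank ker ∂_1 − rank ∂_2 = (15 − 5) − 10 = 0, and ∂_2 has invariant factor 2 > 1, so H_1 ≅ Z/2Z.
  H_2: rank ker ∂_2 − rank ∂_3 = (10 − 10) − 0 = 0, and there is no ∂_3, so H_2 ≅ 0.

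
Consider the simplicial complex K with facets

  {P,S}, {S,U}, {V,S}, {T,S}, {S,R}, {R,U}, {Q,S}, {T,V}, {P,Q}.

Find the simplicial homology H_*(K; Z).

H_0 = Z,  H_1 = Z^3.

Fix the vertex order P < Q < R < S < T < U < V and write every simplex with vertices in increasing order. Then dim K = 1 and the simplices of K are:

  0-simplices (7): P, Q, R, S, T, U, V
  1-simplices (9): PQ, PS, QS, RS, RU, ST, SU, SV, TV

giving chain groups C_0 ≅ Z^7, C_1 ≅ Z^9.

Boundary ∂_1: C_1 → C_0 sends each edge [p,q] (with p < q) to q − p. For instance
  ∂PS = S − P.
The resulting 7×9 matrix has rank 6, and its Smith normal form has invariant factors (1,1,1,1,1,1).

Reading off H_k = ker ∂_k / im ∂_{k+1}:

  H_0: rank C_0 − rank ∂_1 = 7 − 6 = 1, and the invariant factors of ∂_1 are all 1, so H_0 = Z.
  H_1: rank ker ∂_1 − rank ∂_2 = (9 − 6) − 0 = 3, and there is no ∂_2, so H_1 = Z^3.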